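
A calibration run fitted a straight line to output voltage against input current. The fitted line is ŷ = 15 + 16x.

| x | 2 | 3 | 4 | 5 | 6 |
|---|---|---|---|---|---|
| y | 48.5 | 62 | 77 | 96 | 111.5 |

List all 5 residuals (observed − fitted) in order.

x=2: ŷ = 15 + 16·2 = 47; r = 48.5 − 47 = 1.5
x=3: ŷ = 15 + 16·3 = 63; r = 62 − 63 = -1
x=4: ŷ = 15 + 16·4 = 79; r = 77 − 79 = -2
x=5: ŷ = 15 + 16·5 = 95; r = 96 − 95 = 1
x=6: ŷ = 15 + 16·6 = 111; r = 111.5 − 111 = 0.5

1.5, -1, -2, 1, 0.5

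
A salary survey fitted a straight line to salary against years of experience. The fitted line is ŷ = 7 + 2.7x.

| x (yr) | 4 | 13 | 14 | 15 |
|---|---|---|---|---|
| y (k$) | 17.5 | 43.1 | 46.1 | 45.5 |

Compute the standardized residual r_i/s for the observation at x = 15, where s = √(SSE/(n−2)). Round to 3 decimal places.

-1.086

x=4: ŷ = 7 + 2.7·4 = 17.8; r = 17.5 − 17.8 = -0.3
x=13: ŷ = 7 + 2.7·13 = 42.1; r = 43.1 − 42.1 = 1
x=14: ŷ = 7 + 2.7·14 = 44.8; r = 46.1 − 44.8 = 1.3
x=15: ŷ = 7 + 2.7·15 = 47.5; r = 45.5 − 47.5 = -2
SSE = 0.09 + 1 + 1.69 + 4 = 6.78
s = √(6.78/2) = 1.8412
r/s = -2 / 1.8412 = -1.086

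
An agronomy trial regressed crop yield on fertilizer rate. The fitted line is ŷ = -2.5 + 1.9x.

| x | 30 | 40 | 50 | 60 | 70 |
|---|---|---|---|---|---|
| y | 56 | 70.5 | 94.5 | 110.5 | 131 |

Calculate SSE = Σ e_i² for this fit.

SSE = 16.5

x=30: ŷ = -2.5 + 1.9·30 = 54.5; e = 56 − 54.5 = 1.5
x=40: ŷ = -2.5 + 1.9·40 = 73.5; e = 70.5 − 73.5 = -3
x=50: ŷ = -2.5 + 1.9·50 = 92.5; e = 94.5 − 92.5 = 2
x=60: ŷ = -2.5 + 1.9·60 = 111.5; e = 110.5 − 111.5 = -1
x=70: ŷ = -2.5 + 1.9·70 = 130.5; e = 131 − 130.5 = 0.5
SSE = 2.25 + 9 + 4 + 1 + 0.25 = 16.5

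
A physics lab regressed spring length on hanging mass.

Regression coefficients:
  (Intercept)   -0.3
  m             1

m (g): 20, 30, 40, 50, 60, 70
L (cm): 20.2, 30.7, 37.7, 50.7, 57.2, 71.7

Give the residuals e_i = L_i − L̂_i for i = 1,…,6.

0.5, 1, -2, 1, -2.5, 2

m=20: L̂ = -0.3 + 20 = 19.7; e = 20.2 − 19.7 = 0.5
m=30: L̂ = -0.3 + 30 = 29.7; e = 30.7 − 29.7 = 1
m=40: L̂ = -0.3 + 40 = 39.7; e = 37.7 − 39.7 = -2
m=50: L̂ = -0.3 + 50 = 49.7; e = 50.7 − 49.7 = 1
m=60: L̂ = -0.3 + 60 = 59.7; e = 57.2 − 59.7 = -2.5
m=70: L̂ = -0.3 + 70 = 69.7; e = 71.7 − 69.7 = 2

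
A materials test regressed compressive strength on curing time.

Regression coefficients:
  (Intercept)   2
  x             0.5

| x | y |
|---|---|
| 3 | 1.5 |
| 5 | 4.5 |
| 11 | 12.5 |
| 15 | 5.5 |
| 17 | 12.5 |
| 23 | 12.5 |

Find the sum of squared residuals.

x=3: ŷ = 2 + 0.5·3 = 3.5; r = 1.5 − 3.5 = -2
x=5: ŷ = 2 + 0.5·5 = 4.5; r = 4.5 − 4.5 = 0
x=11: ŷ = 2 + 0.5·11 = 7.5; r = 12.5 − 7.5 = 5
x=15: ŷ = 2 + 0.5·15 = 9.5; r = 5.5 − 9.5 = -4
x=17: ŷ = 2 + 0.5·17 = 10.5; r = 12.5 − 10.5 = 2
x=23: ŷ = 2 + 0.5·23 = 13.5; r = 12.5 − 13.5 = -1
SSE = 4 + 0 + 25 + 16 + 4 + 1 = 50

SSE = 50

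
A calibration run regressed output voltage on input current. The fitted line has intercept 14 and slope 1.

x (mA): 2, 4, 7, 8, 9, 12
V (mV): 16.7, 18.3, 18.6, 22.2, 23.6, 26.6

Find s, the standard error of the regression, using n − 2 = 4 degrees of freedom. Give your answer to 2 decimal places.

s = 1.33

x=2: V̂ = 14 + 2 = 16; r = 16.7 − 16 = 0.7
x=4: V̂ = 14 + 4 = 18; r = 18.3 − 18 = 0.3
x=7: V̂ = 14 + 7 = 21; r = 18.6 − 21 = -2.4
x=8: V̂ = 14 + 8 = 22; r = 22.2 − 22 = 0.2
x=9: V̂ = 14 + 9 = 23; r = 23.6 − 23 = 0.6
x=12: V̂ = 14 + 12 = 26; r = 26.6 − 26 = 0.6
SSE = 0.49 + 0.09 + 5.76 + 0.04 + 0.36 + 0.36 = 7.1
s = √(7.1/4) = √1.775 ≈ 1.33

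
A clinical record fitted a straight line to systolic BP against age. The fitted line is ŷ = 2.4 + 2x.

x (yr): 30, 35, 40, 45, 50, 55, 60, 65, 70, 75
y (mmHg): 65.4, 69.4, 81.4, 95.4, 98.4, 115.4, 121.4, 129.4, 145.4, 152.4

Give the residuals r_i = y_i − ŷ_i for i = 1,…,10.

3, -3, -1, 3, -4, 3, -1, -3, 3, 0

x=30: ŷ = 2.4 + 2·30 = 62.4; r = 65.4 − 62.4 = 3
x=35: ŷ = 2.4 + 2·35 = 72.4; r = 69.4 − 72.4 = -3
x=40: ŷ = 2.4 + 2·40 = 82.4; r = 81.4 − 82.4 = -1
x=45: ŷ = 2.4 + 2·45 = 92.4; r = 95.4 − 92.4 = 3
x=50: ŷ = 2.4 + 2·50 = 102.4; r = 98.4 − 102.4 = -4
x=55: ŷ = 2.4 + 2·55 = 112.4; r = 115.4 − 112.4 = 3
x=60: ŷ = 2.4 + 2·60 = 122.4; r = 121.4 − 122.4 = -1
x=65: ŷ = 2.4 + 2·65 = 132.4; r = 129.4 − 132.4 = -3
x=70: ŷ = 2.4 + 2·70 = 142.4; r = 145.4 − 142.4 = 3
x=75: ŷ = 2.4 + 2·75 = 152.4; r = 152.4 − 152.4 = 0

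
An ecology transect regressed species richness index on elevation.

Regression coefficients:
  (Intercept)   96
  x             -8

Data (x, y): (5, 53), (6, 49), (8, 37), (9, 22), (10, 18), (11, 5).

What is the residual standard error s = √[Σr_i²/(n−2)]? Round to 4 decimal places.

s = 3.6056

x=5: ŷ = 96 − 8·5 = 56; r = 53 − 56 = -3
x=6: ŷ = 96 − 8·6 = 48; r = 49 − 48 = 1
x=8: ŷ = 96 − 8·8 = 32; r = 37 − 32 = 5
x=9: ŷ = 96 − 8·9 = 24; r = 22 − 24 = -2
x=10: ŷ = 96 − 8·10 = 16; r = 18 − 16 = 2
x=11: ŷ = 96 − 8·11 = 8; r = 5 − 8 = -3
SSE = 9 + 1 + 25 + 4 + 4 + 9 = 52
s = √(52/4) = √13 ≈ 3.6056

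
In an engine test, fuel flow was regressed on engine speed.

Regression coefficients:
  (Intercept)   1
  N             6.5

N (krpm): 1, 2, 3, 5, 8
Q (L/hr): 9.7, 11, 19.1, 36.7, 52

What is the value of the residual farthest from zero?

N=1: Q̂ = 1 + 6.5·1 = 7.5; r = 9.7 − 7.5 = 2.2
N=2: Q̂ = 1 + 6.5·2 = 14; r = 11 − 14 = -3
N=3: Q̂ = 1 + 6.5·3 = 20.5; r = 19.1 − 20.5 = -1.4
N=5: Q̂ = 1 + 6.5·5 = 33.5; r = 36.7 − 33.5 = 3.2
N=8: Q̂ = 1 + 6.5·8 = 53; r = 52 − 53 = -1
Largest |r| is 3.2 at N = 5, residual 3.2.

r = 3.2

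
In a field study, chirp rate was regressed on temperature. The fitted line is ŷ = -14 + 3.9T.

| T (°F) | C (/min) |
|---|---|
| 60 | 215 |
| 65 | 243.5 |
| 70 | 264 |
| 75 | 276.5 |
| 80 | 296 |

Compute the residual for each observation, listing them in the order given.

-5, 4, 5, -2, -2

T=60: ŷ = -14 + 3.9·60 = 220; r = 215 − 220 = -5
T=65: ŷ = -14 + 3.9·65 = 239.5; r = 243.5 − 239.5 = 4
T=70: ŷ = -14 + 3.9·70 = 259; r = 264 − 259 = 5
T=75: ŷ = -14 + 3.9·75 = 278.5; r = 276.5 − 278.5 = -2
T=80: ŷ = -14 + 3.9·80 = 298; r = 296 − 298 = -2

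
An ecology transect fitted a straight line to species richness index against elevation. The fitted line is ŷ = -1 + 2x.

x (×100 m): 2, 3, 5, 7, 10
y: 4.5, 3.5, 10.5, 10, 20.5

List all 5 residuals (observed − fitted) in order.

x=2: ŷ = -1 + 2·2 = 3; e = 4.5 − 3 = 1.5
x=3: ŷ = -1 + 2·3 = 5; e = 3.5 − 5 = -1.5
x=5: ŷ = -1 + 2·5 = 9; e = 10.5 − 9 = 1.5
x=7: ŷ = -1 + 2·7 = 13; e = 10 − 13 = -3
x=10: ŷ = -1 + 2·10 = 19; e = 20.5 − 19 = 1.5

1.5, -1.5, 1.5, -3, 1.5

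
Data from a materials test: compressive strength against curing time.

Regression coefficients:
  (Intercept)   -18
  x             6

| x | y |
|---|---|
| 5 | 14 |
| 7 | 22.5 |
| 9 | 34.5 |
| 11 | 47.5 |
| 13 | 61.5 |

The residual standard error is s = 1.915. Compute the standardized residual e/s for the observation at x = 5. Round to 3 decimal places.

1.044

ŷ = -18 + 6·5 = 12
e = 14 − 12 = 2
e/s = 2 / 1.915 = 1.044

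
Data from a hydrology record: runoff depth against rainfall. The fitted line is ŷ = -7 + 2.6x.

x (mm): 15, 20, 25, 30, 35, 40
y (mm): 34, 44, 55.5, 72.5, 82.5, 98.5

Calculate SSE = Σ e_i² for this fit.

x=15: ŷ = -7 + 2.6·15 = 32; e = 34 − 32 = 2
x=20: ŷ = -7 + 2.6·20 = 45; e = 44 − 45 = -1
x=25: ŷ = -7 + 2.6·25 = 58; e = 55.5 − 58 = -2.5
x=30: ŷ = -7 + 2.6·30 = 71; e = 72.5 − 71 = 1.5
x=35: ŷ = -7 + 2.6·35 = 84; e = 82.5 − 84 = -1.5
x=40: ŷ = -7 + 2.6·40 = 97; e = 98.5 − 97 = 1.5
SSE = 4 + 1 + 6.25 + 2.25 + 2.25 + 2.25 = 18

SSE = 18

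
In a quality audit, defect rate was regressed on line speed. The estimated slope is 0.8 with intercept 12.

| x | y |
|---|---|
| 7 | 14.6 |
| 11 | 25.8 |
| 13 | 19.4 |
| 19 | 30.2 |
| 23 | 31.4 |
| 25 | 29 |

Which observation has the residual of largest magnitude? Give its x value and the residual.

x=7: ŷ = 12 + 0.8·7 = 17.6; r = 14.6 − 17.6 = -3
x=11: ŷ = 12 + 0.8·11 = 20.8; r = 25.8 − 20.8 = 5
x=13: ŷ = 12 + 0.8·13 = 22.4; r = 19.4 − 22.4 = -3
x=19: ŷ = 12 + 0.8·19 = 27.2; r = 30.2 − 27.2 = 3
x=23: ŷ = 12 + 0.8·23 = 30.4; r = 31.4 − 30.4 = 1
x=25: ŷ = 12 + 0.8·25 = 32; r = 29 − 32 = -3
Largest |r| is 5 at x = 11, residual 5.

x = 11, r = 5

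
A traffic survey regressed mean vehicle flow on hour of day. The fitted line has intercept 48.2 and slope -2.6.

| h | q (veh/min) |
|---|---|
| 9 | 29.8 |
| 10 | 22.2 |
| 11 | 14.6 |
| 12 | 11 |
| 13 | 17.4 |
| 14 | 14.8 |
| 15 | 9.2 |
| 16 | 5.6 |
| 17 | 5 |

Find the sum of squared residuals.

SSE = 106

h=9: q̂ = 48.2 − 2.6·9 = 24.8; r = 29.8 − 24.8 = 5
h=10: q̂ = 48.2 − 2.6·10 = 22.2; r = 22.2 − 22.2 = 0
h=11: q̂ = 48.2 − 2.6·11 = 19.6; r = 14.6 − 19.6 = -5
h=12: q̂ = 48.2 − 2.6·12 = 17; r = 11 − 17 = -6
h=13: q̂ = 48.2 − 2.6·13 = 14.4; r = 17.4 − 14.4 = 3
h=14: q̂ = 48.2 − 2.6·14 = 11.8; r = 14.8 − 11.8 = 3
h=15: q̂ = 48.2 − 2.6·15 = 9.2; r = 9.2 − 9.2 = 0
h=16: q̂ = 48.2 − 2.6·16 = 6.6; r = 5.6 − 6.6 = -1
h=17: q̂ = 48.2 − 2.6·17 = 4; r = 5 − 4 = 1
SSE = 25 + 0 + 25 + 36 + 9 + 9 + 0 + 1 + 1 = 106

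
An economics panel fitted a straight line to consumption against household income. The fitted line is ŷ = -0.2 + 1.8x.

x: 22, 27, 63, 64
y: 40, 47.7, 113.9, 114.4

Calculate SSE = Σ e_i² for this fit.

x=22: ŷ = -0.2 + 1.8·22 = 39.4; e = 40 − 39.4 = 0.6
x=27: ŷ = -0.2 + 1.8·27 = 48.4; e = 47.7 − 48.4 = -0.7
x=63: ŷ = -0.2 + 1.8·63 = 113.2; e = 113.9 − 113.2 = 0.7
x=64: ŷ = -0.2 + 1.8·64 = 115; e = 114.4 − 115 = -0.6
SSE = 0.36 + 0.49 + 0.49 + 0.36 = 1.7

SSE = 1.7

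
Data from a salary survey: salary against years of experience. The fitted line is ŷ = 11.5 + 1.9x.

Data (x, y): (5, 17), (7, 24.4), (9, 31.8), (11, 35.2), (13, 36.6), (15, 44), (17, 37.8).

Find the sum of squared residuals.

x=5: ŷ = 11.5 + 1.9·5 = 21; e = 17 − 21 = -4
x=7: ŷ = 11.5 + 1.9·7 = 24.8; e = 24.4 − 24.8 = -0.4
x=9: ŷ = 11.5 + 1.9·9 = 28.6; e = 31.8 − 28.6 = 3.2
x=11: ŷ = 11.5 + 1.9·11 = 32.4; e = 35.2 − 32.4 = 2.8
x=13: ŷ = 11.5 + 1.9·13 = 36.2; e = 36.6 − 36.2 = 0.4
x=15: ŷ = 11.5 + 1.9·15 = 40; e = 44 − 40 = 4
x=17: ŷ = 11.5 + 1.9·17 = 43.8; e = 37.8 − 43.8 = -6
SSE = 16 + 0.16 + 10.24 + 7.84 + 0.16 + 16 + 36 = 86.4

SSE = 86.4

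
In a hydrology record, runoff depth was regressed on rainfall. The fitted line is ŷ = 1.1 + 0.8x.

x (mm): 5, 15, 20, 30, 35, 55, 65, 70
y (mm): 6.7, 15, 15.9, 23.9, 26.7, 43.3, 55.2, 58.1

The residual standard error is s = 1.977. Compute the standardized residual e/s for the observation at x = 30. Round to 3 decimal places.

ŷ = 1.1 + 0.8·30 = 25.1
e = 23.9 − 25.1 = -1.2
e/s = -1.2 / 1.977 = -0.607

-0.607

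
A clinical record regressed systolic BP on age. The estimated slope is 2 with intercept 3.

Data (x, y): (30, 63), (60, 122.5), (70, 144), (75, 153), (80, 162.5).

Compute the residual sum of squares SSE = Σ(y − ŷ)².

x=30: ŷ = 3 + 2·30 = 63; r = 63 − 63 = 0
x=60: ŷ = 3 + 2·60 = 123; r = 122.5 − 123 = -0.5
x=70: ŷ = 3 + 2·70 = 143; r = 144 − 143 = 1
x=75: ŷ = 3 + 2·75 = 153; r = 153 − 153 = 0
x=80: ŷ = 3 + 2·80 = 163; r = 162.5 − 163 = -0.5
SSE = 0 + 0.25 + 1 + 0 + 0.25 = 1.5

SSE = 1.5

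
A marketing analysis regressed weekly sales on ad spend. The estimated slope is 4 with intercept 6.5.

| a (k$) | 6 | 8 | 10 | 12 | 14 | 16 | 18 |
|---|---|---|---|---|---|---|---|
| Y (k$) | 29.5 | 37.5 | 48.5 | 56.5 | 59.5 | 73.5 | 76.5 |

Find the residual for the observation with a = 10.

ŷ = 6.5 + 4·10 = 46.5
e = 48.5 − 46.5 = 2

e = 2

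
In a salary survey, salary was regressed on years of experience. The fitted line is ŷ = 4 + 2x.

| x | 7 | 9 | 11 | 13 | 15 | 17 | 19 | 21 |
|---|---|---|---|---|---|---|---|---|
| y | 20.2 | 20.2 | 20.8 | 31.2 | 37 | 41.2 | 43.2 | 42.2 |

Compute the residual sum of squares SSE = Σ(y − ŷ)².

SSE = 71.68

x=7: ŷ = 4 + 2·7 = 18; e = 20.2 − 18 = 2.2
x=9: ŷ = 4 + 2·9 = 22; e = 20.2 − 22 = -1.8
x=11: ŷ = 4 + 2·11 = 26; e = 20.8 − 26 = -5.2
x=13: ŷ = 4 + 2·13 = 30; e = 31.2 − 30 = 1.2
x=15: ŷ = 4 + 2·15 = 34; e = 37 − 34 = 3
x=17: ŷ = 4 + 2·17 = 38; e = 41.2 − 38 = 3.2
x=19: ŷ = 4 + 2·19 = 42; e = 43.2 − 42 = 1.2
x=21: ŷ = 4 + 2·21 = 46; e = 42.2 − 46 = -3.8
SSE = 4.84 + 3.24 + 27.04 + 1.44 + 9 + 10.24 + 1.44 + 14.44 = 71.68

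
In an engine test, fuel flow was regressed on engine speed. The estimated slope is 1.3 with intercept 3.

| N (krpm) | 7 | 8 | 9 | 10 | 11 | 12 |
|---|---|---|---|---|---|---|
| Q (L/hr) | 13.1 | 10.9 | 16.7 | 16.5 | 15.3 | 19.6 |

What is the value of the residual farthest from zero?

N=7: ŷ = 3 + 1.3·7 = 12.1; r = 13.1 − 12.1 = 1
N=8: ŷ = 3 + 1.3·8 = 13.4; r = 10.9 − 13.4 = -2.5
N=9: ŷ = 3 + 1.3·9 = 14.7; r = 16.7 − 14.7 = 2
N=10: ŷ = 3 + 1.3·10 = 16; r = 16.5 − 16 = 0.5
N=11: ŷ = 3 + 1.3·11 = 17.3; r = 15.3 − 17.3 = -2
N=12: ŷ = 3 + 1.3·12 = 18.6; r = 19.6 − 18.6 = 1
Largest |r| is 2.5 at N = 8, residual -2.5.

r = -2.5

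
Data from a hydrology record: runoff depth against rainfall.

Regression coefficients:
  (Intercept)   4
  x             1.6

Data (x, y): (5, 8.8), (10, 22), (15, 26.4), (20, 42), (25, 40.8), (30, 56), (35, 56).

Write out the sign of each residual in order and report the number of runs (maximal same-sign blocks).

x=5: ŷ = 4 + 1.6·5 = 12; r = 8.8 − 12 = -3.2
x=10: ŷ = 4 + 1.6·10 = 20; r = 22 − 20 = 2
x=15: ŷ = 4 + 1.6·15 = 28; r = 26.4 − 28 = -1.6
x=20: ŷ = 4 + 1.6·20 = 36; r = 42 − 36 = 6
x=25: ŷ = 4 + 1.6·25 = 44; r = 40.8 − 44 = -3.2
x=30: ŷ = 4 + 1.6·30 = 52; r = 56 − 52 = 4
x=35: ŷ = 4 + 1.6·35 = 60; r = 56 − 60 = -4
Signs: − + − + − + −
Runs: −×1, +×1, −×1, +×1, −×1, +×1, −×1 → 7

7 runs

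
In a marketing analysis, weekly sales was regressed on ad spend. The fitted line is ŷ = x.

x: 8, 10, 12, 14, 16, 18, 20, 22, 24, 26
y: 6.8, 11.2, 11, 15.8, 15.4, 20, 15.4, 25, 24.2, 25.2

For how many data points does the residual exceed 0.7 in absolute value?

x=8: ŷ = 8 = 8; e = 6.8 − 8 = -1.2
x=10: ŷ = 10 = 10; e = 11.2 − 10 = 1.2
x=12: ŷ = 12 = 12; e = 11 − 12 = -1
x=14: ŷ = 14 = 14; e = 15.8 − 14 = 1.8
x=16: ŷ = 16 = 16; e = 15.4 − 16 = -0.6
x=18: ŷ = 18 = 18; e = 20 − 18 = 2
x=20: ŷ = 20 = 20; e = 15.4 − 20 = -4.6
x=22: ŷ = 22 = 22; e = 25 − 22 = 3
x=24: ŷ = 24 = 24; e = 24.2 − 24 = 0.2
x=26: ŷ = 26 = 26; e = 25.2 − 26 = -0.8
|e| > 0.7: x=8 (|e|=1.2), x=10 (|e|=1.2), x=12 (|e|=1), x=14 (|e|=1.8), x=18 (|e|=2), x=20 (|e|=4.6), x=22 (|e|=3), x=26 (|e|=0.8) → 8

8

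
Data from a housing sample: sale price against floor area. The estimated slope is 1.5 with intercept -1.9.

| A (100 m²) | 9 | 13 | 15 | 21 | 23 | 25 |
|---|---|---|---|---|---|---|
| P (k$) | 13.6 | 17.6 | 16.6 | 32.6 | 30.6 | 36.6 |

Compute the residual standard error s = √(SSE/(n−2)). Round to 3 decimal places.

s = 2.915

A=9: ŷ = -1.9 + 1.5·9 = 11.6; e = 13.6 − 11.6 = 2
A=13: ŷ = -1.9 + 1.5·13 = 17.6; e = 17.6 − 17.6 = 0
A=15: ŷ = -1.9 + 1.5·15 = 20.6; e = 16.6 − 20.6 = -4
A=21: ŷ = -1.9 + 1.5·21 = 29.6; e = 32.6 − 29.6 = 3
A=23: ŷ = -1.9 + 1.5·23 = 32.6; e = 30.6 − 32.6 = -2
A=25: ŷ = -1.9 + 1.5·25 = 35.6; e = 36.6 − 35.6 = 1
SSE = 4 + 0 + 16 + 9 + 4 + 1 = 34
s = √(34/4) = √8.5 ≈ 2.915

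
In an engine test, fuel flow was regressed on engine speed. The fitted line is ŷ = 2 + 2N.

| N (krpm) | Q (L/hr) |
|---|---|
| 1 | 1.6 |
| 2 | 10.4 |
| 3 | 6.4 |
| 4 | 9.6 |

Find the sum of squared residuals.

N=1: ŷ = 2 + 2·1 = 4; r = 1.6 − 4 = -2.4
N=2: ŷ = 2 + 2·2 = 6; r = 10.4 − 6 = 4.4
N=3: ŷ = 2 + 2·3 = 8; r = 6.4 − 8 = -1.6
N=4: ŷ = 2 + 2·4 = 10; r = 9.6 − 10 = -0.4
SSE = 5.76 + 19.36 + 2.56 + 0.16 = 27.84

SSE = 27.84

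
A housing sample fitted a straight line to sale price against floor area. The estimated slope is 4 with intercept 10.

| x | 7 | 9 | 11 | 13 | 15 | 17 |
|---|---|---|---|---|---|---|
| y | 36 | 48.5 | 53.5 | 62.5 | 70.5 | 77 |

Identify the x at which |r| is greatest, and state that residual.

x = 9, r = 2.5

x=7: ŷ = 10 + 4·7 = 38; r = 36 − 38 = -2
x=9: ŷ = 10 + 4·9 = 46; r = 48.5 − 46 = 2.5
x=11: ŷ = 10 + 4·11 = 54; r = 53.5 − 54 = -0.5
x=13: ŷ = 10 + 4·13 = 62; r = 62.5 − 62 = 0.5
x=15: ŷ = 10 + 4·15 = 70; r = 70.5 − 70 = 0.5
x=17: ŷ = 10 + 4·17 = 78; r = 77 − 78 = -1
Largest |r| is 2.5 at x = 9, residual 2.5.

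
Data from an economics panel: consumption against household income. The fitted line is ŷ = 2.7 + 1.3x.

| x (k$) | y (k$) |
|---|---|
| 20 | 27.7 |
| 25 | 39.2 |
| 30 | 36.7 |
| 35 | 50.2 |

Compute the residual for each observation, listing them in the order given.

-1, 4, -5, 2

x=20: ŷ = 2.7 + 1.3·20 = 28.7; r = 27.7 − 28.7 = -1
x=25: ŷ = 2.7 + 1.3·25 = 35.2; r = 39.2 − 35.2 = 4
x=30: ŷ = 2.7 + 1.3·30 = 41.7; r = 36.7 − 41.7 = -5
x=35: ŷ = 2.7 + 1.3·35 = 48.2; r = 50.2 − 48.2 = 2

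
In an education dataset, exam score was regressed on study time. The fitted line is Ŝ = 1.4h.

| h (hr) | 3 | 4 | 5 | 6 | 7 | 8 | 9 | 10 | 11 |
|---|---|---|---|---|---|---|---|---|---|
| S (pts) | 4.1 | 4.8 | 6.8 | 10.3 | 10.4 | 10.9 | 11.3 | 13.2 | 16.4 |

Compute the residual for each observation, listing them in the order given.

h=3: Ŝ = 1.4·3 = 4.2; r = 4.1 − 4.2 = -0.1
h=4: Ŝ = 1.4·4 = 5.6; r = 4.8 − 5.6 = -0.8
h=5: Ŝ = 1.4·5 = 7; r = 6.8 − 7 = -0.2
h=6: Ŝ = 1.4·6 = 8.4; r = 10.3 − 8.4 = 1.9
h=7: Ŝ = 1.4·7 = 9.8; r = 10.4 − 9.8 = 0.6
h=8: Ŝ = 1.4·8 = 11.2; r = 10.9 − 11.2 = -0.3
h=9: Ŝ = 1.4·9 = 12.6; r = 11.3 − 12.6 = -1.3
h=10: Ŝ = 1.4·10 = 14; r = 13.2 − 14 = -0.8
h=11: Ŝ = 1.4·11 = 15.4; r = 16.4 − 15.4 = 1

-0.1, -0.8, -0.2, 1.9, 0.6, -0.3, -1.3, -0.8, 1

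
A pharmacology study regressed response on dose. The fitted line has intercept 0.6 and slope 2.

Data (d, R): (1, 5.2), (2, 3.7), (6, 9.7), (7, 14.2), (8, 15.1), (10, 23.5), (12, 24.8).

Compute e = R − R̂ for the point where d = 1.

e = 2.6

R̂ = 0.6 + 2·1 = 2.6
e = 5.2 − 2.6 = 2.6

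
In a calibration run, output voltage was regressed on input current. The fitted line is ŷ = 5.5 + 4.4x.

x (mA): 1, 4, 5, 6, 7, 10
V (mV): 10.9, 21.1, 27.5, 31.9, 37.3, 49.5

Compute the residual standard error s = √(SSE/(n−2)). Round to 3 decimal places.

x=1: ŷ = 5.5 + 4.4·1 = 9.9; r = 10.9 − 9.9 = 1
x=4: ŷ = 5.5 + 4.4·4 = 23.1; r = 21.1 − 23.1 = -2
x=5: ŷ = 5.5 + 4.4·5 = 27.5; r = 27.5 − 27.5 = 0
x=6: ŷ = 5.5 + 4.4·6 = 31.9; r = 31.9 − 31.9 = 0
x=7: ŷ = 5.5 + 4.4·7 = 36.3; r = 37.3 − 36.3 = 1
x=10: ŷ = 5.5 + 4.4·10 = 49.5; r = 49.5 − 49.5 = 0
SSE = 1 + 4 + 0 + 0 + 1 + 0 = 6
s = √(6/4) = √1.5 ≈ 1.225

s = 1.225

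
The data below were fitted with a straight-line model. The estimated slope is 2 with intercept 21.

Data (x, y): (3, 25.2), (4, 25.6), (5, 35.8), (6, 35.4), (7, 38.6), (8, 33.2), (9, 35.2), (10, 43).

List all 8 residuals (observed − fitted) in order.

x=3: ŷ = 21 + 2·3 = 27; e = 25.2 − 27 = -1.8
x=4: ŷ = 21 + 2·4 = 29; e = 25.6 − 29 = -3.4
x=5: ŷ = 21 + 2·5 = 31; e = 35.8 − 31 = 4.8
x=6: ŷ = 21 + 2·6 = 33; e = 35.4 − 33 = 2.4
x=7: ŷ = 21 + 2·7 = 35; e = 38.6 − 35 = 3.6
x=8: ŷ = 21 + 2·8 = 37; e = 33.2 − 37 = -3.8
x=9: ŷ = 21 + 2·9 = 39; e = 35.2 − 39 = -3.8
x=10: ŷ = 21 + 2·10 = 41; e = 43 − 41 = 2

-1.8, -3.4, 4.8, 2.4, 3.6, -3.8, -3.8, 2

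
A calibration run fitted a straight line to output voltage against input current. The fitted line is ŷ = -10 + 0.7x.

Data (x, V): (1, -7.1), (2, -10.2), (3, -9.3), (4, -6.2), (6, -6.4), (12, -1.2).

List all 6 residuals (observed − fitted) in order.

2.2, -1.6, -1.4, 1, -0.6, 0.4

x=1: ŷ = -10 + 0.7·1 = -9.3; r = -7.1 − (-9.3) = 2.2
x=2: ŷ = -10 + 0.7·2 = -8.6; r = -10.2 − (-8.6) = -1.6
x=3: ŷ = -10 + 0.7·3 = -7.9; r = -9.3 − (-7.9) = -1.4
x=4: ŷ = -10 + 0.7·4 = -7.2; r = -6.2 − (-7.2) = 1
x=6: ŷ = -10 + 0.7·6 = -5.8; r = -6.4 − (-5.8) = -0.6
x=12: ŷ = -10 + 0.7·12 = -1.6; r = -1.2 − (-1.6) = 0.4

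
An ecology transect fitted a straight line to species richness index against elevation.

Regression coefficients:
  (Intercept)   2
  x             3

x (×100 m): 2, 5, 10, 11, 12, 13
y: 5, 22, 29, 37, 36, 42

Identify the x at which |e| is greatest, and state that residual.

x = 5, e = 5

x=2: ŷ = 2 + 3·2 = 8; e = 5 − 8 = -3
x=5: ŷ = 2 + 3·5 = 17; e = 22 − 17 = 5
x=10: ŷ = 2 + 3·10 = 32; e = 29 − 32 = -3
x=11: ŷ = 2 + 3·11 = 35; e = 37 − 35 = 2
x=12: ŷ = 2 + 3·12 = 38; e = 36 − 38 = -2
x=13: ŷ = 2 + 3·13 = 41; e = 42 − 41 = 1
Largest |e| is 5 at x = 5, residual 5.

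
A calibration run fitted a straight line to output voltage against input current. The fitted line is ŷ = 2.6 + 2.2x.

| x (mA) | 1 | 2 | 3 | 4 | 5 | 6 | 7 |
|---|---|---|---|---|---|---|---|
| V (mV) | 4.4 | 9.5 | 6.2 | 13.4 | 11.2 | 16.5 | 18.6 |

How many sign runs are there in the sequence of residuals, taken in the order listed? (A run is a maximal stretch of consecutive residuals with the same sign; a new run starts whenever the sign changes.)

6 runs

x=1: ŷ = 2.6 + 2.2·1 = 4.8; e = 4.4 − 4.8 = -0.4
x=2: ŷ = 2.6 + 2.2·2 = 7; e = 9.5 − 7 = 2.5
x=3: ŷ = 2.6 + 2.2·3 = 9.2; e = 6.2 − 9.2 = -3
x=4: ŷ = 2.6 + 2.2·4 = 11.4; e = 13.4 − 11.4 = 2
x=5: ŷ = 2.6 + 2.2·5 = 13.6; e = 11.2 − 13.6 = -2.4
x=6: ŷ = 2.6 + 2.2·6 = 15.8; e = 16.5 − 15.8 = 0.7
x=7: ŷ = 2.6 + 2.2·7 = 18; e = 18.6 − 18 = 0.6
Signs: − + − + − + +
Runs: −×1, +×1, −×1, +×1, −×1, +×2 → 6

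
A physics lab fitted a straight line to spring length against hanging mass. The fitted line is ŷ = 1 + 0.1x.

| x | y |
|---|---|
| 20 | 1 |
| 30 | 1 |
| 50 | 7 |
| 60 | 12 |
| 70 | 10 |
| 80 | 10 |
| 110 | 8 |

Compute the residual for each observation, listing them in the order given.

x=20: ŷ = 1 + 0.1·20 = 3; e = 1 − 3 = -2
x=30: ŷ = 1 + 0.1·30 = 4; e = 1 − 4 = -3
x=50: ŷ = 1 + 0.1·50 = 6; e = 7 − 6 = 1
x=60: ŷ = 1 + 0.1·60 = 7; e = 12 − 7 = 5
x=70: ŷ = 1 + 0.1·70 = 8; e = 10 − 8 = 2
x=80: ŷ = 1 + 0.1·80 = 9; e = 10 − 9 = 1
x=110: ŷ = 1 + 0.1·110 = 12; e = 8 − 12 = -4

-2, -3, 1, 5, 2, 1, -4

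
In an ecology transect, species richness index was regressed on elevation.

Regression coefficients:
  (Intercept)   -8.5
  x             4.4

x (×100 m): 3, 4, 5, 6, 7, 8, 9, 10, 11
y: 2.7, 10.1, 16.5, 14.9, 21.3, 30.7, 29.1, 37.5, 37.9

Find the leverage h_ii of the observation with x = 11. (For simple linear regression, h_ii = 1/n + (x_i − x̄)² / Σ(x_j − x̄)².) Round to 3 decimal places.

h = 0.378

x̄ = (3 + 4 + 5 + 6 + 7 + 8 + 9 + 10 + 11)/9 = 7
Σ(x − x̄)² = 16 + 9 + 4 + 1 + 0 + 1 + 4 + 9 + 16 = 60
h = 1/9 + (4)²/60 = 0.111111 + 0.266667 = 0.378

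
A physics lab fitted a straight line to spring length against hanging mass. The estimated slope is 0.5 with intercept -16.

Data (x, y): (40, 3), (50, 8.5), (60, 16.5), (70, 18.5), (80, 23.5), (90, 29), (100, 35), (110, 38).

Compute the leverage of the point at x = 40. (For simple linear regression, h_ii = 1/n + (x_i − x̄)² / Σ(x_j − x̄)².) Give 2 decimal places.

x̄ = (40 + 50 + 60 + 70 + 80 + 90 + 100 + 110)/8 = 75
Σ(x − x̄)² = 1225 + 625 + 225 + 25 + 25 + 225 + 625 + 1225 = 4200
h = 1/8 + (-35)²/4200 = 0.125 + 0.291667 = 0.42

h = 0.42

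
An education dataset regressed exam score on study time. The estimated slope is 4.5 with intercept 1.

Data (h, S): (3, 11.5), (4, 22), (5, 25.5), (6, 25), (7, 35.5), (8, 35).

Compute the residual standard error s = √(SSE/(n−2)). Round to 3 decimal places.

h=3: ŷ = 1 + 4.5·3 = 14.5; r = 11.5 − 14.5 = -3
h=4: ŷ = 1 + 4.5·4 = 19; r = 22 − 19 = 3
h=5: ŷ = 1 + 4.5·5 = 23.5; r = 25.5 − 23.5 = 2
h=6: ŷ = 1 + 4.5·6 = 28; r = 25 − 28 = -3
h=7: ŷ = 1 + 4.5·7 = 32.5; r = 35.5 − 32.5 = 3
h=8: ŷ = 1 + 4.5·8 = 37; r = 35 − 37 = -2
SSE = 9 + 9 + 4 + 9 + 9 + 4 = 44
s = √(44/4) = √11 ≈ 3.317

s = 3.317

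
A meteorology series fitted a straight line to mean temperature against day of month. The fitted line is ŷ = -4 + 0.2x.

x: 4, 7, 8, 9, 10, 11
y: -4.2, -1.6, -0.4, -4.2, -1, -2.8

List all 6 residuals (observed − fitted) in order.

x=4: ŷ = -4 + 0.2·4 = -3.2; e = -4.2 − (-3.2) = -1
x=7: ŷ = -4 + 0.2·7 = -2.6; e = -1.6 − (-2.6) = 1
x=8: ŷ = -4 + 0.2·8 = -2.4; e = -0.4 − (-2.4) = 2
x=9: ŷ = -4 + 0.2·9 = -2.2; e = -4.2 − (-2.2) = -2
x=10: ŷ = -4 + 0.2·10 = -2; e = -1 − (-2) = 1
x=11: ŷ = -4 + 0.2·11 = -1.8; e = -2.8 − (-1.8) = -1

-1, 1, 2, -2, 1, -1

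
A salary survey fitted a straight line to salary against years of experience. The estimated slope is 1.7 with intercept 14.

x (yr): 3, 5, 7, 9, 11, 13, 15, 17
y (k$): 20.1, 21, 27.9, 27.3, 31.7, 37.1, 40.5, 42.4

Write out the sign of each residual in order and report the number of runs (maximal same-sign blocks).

6 runs

x=3: ŷ = 14 + 1.7·3 = 19.1; r = 20.1 − 19.1 = 1
x=5: ŷ = 14 + 1.7·5 = 22.5; r = 21 − 22.5 = -1.5
x=7: ŷ = 14 + 1.7·7 = 25.9; r = 27.9 − 25.9 = 2
x=9: ŷ = 14 + 1.7·9 = 29.3; r = 27.3 − 29.3 = -2
x=11: ŷ = 14 + 1.7·11 = 32.7; r = 31.7 − 32.7 = -1
x=13: ŷ = 14 + 1.7·13 = 36.1; r = 37.1 − 36.1 = 1
x=15: ŷ = 14 + 1.7·15 = 39.5; r = 40.5 − 39.5 = 1
x=17: ŷ = 14 + 1.7·17 = 42.9; r = 42.4 − 42.9 = -0.5
Signs: + − + − − + + −
Runs: +×1, −×1, +×1, −×2, +×2, −×1 → 6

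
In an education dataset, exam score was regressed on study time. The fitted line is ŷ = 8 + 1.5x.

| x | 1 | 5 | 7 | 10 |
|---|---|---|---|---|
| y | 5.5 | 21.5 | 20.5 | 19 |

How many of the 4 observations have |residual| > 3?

3

x=1: ŷ = 8 + 1.5·1 = 9.5; e = 5.5 − 9.5 = -4
x=5: ŷ = 8 + 1.5·5 = 15.5; e = 21.5 − 15.5 = 6
x=7: ŷ = 8 + 1.5·7 = 18.5; e = 20.5 − 18.5 = 2
x=10: ŷ = 8 + 1.5·10 = 23; e = 19 − 23 = -4
|e| > 3: x=1 (|e|=4), x=5 (|e|=6), x=10 (|e|=4) → 3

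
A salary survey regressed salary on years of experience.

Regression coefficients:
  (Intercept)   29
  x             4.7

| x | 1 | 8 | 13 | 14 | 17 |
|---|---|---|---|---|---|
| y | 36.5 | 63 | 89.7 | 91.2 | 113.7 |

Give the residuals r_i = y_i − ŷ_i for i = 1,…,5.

2.8, -3.6, -0.4, -3.6, 4.8

x=1: ŷ = 29 + 4.7·1 = 33.7; r = 36.5 − 33.7 = 2.8
x=8: ŷ = 29 + 4.7·8 = 66.6; r = 63 − 66.6 = -3.6
x=13: ŷ = 29 + 4.7·13 = 90.1; r = 89.7 − 90.1 = -0.4
x=14: ŷ = 29 + 4.7·14 = 94.8; r = 91.2 − 94.8 = -3.6
x=17: ŷ = 29 + 4.7·17 = 108.9; r = 113.7 − 108.9 = 4.8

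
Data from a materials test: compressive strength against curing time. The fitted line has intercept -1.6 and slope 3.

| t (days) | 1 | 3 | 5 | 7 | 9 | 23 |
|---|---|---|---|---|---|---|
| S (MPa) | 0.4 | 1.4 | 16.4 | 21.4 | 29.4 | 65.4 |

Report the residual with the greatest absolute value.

t=1: Ŝ = -1.6 + 3·1 = 1.4; r = 0.4 − 1.4 = -1
t=3: Ŝ = -1.6 + 3·3 = 7.4; r = 1.4 − 7.4 = -6
t=5: Ŝ = -1.6 + 3·5 = 13.4; r = 16.4 − 13.4 = 3
t=7: Ŝ = -1.6 + 3·7 = 19.4; r = 21.4 − 19.4 = 2
t=9: Ŝ = -1.6 + 3·9 = 25.4; r = 29.4 − 25.4 = 4
t=23: Ŝ = -1.6 + 3·23 = 67.4; r = 65.4 − 67.4 = -2
Largest |r| is 6 at t = 3, residual -6.

r = -6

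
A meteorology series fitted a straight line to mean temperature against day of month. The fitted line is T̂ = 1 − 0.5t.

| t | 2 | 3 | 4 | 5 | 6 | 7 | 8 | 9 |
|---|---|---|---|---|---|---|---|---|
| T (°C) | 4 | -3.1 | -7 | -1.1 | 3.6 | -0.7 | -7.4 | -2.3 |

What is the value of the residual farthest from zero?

t=2: T̂ = 1 − 0.5·2 = 0; e = 4 − 0 = 4
t=3: T̂ = 1 − 0.5·3 = -0.5; e = -3.1 − (-0.5) = -2.6
t=4: T̂ = 1 − 0.5·4 = -1; e = -7 − (-1) = -6
t=5: T̂ = 1 − 0.5·5 = -1.5; e = -1.1 − (-1.5) = 0.4
t=6: T̂ = 1 − 0.5·6 = -2; e = 3.6 − (-2) = 5.6
t=7: T̂ = 1 − 0.5·7 = -2.5; e = -0.7 − (-2.5) = 1.8
t=8: T̂ = 1 − 0.5·8 = -3; e = -7.4 − (-3) = -4.4
t=9: T̂ = 1 − 0.5·9 = -3.5; e = -2.3 − (-3.5) = 1.2
Largest |e| is 6 at t = 4, residual -6.

e = -6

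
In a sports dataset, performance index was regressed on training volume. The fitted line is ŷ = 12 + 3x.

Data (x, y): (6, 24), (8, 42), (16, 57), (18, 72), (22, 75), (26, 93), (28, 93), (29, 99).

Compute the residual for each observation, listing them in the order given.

-6, 6, -3, 6, -3, 3, -3, 0

x=6: ŷ = 12 + 3·6 = 30; r = 24 − 30 = -6
x=8: ŷ = 12 + 3·8 = 36; r = 42 − 36 = 6
x=16: ŷ = 12 + 3·16 = 60; r = 57 − 60 = -3
x=18: ŷ = 12 + 3·18 = 66; r = 72 − 66 = 6
x=22: ŷ = 12 + 3·22 = 78; r = 75 − 78 = -3
x=26: ŷ = 12 + 3·26 = 90; r = 93 − 90 = 3
x=28: ŷ = 12 + 3·28 = 96; r = 93 − 96 = -3
x=29: ŷ = 12 + 3·29 = 99; r = 99 − 99 = 0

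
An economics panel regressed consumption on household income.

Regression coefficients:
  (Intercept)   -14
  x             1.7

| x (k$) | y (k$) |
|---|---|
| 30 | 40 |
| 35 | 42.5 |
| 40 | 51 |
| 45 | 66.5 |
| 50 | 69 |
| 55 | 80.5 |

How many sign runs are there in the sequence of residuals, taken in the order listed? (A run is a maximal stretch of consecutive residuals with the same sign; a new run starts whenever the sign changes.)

5 runs

x=30: ŷ = -14 + 1.7·30 = 37; e = 40 − 37 = 3
x=35: ŷ = -14 + 1.7·35 = 45.5; e = 42.5 − 45.5 = -3
x=40: ŷ = -14 + 1.7·40 = 54; e = 51 − 54 = -3
x=45: ŷ = -14 + 1.7·45 = 62.5; e = 66.5 − 62.5 = 4
x=50: ŷ = -14 + 1.7·50 = 71; e = 69 − 71 = -2
x=55: ŷ = -14 + 1.7·55 = 79.5; e = 80.5 − 79.5 = 1
Signs: + − − + − +
Runs: +×1, −×2, +×1, −×1, +×1 → 5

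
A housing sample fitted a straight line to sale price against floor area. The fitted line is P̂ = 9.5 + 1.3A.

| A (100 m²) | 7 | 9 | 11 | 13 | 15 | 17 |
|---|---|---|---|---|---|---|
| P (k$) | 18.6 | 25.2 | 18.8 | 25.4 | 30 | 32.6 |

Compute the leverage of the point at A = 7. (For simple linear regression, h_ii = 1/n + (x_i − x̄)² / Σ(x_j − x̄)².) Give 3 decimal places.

Ā = (7 + 9 + 11 + 13 + 15 + 17)/6 = 12
Σ(A − Ā)² = 25 + 9 + 1 + 1 + 9 + 25 = 70
h = 1/6 + (-5)²/70 = 0.166667 + 0.357143 = 0.524

h = 0.524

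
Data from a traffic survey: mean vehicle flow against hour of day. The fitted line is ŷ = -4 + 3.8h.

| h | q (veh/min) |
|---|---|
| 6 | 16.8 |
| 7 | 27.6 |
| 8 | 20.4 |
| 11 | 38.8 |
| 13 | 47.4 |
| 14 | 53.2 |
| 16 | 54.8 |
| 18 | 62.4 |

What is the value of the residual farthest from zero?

r = -6

h=6: ŷ = -4 + 3.8·6 = 18.8; r = 16.8 − 18.8 = -2
h=7: ŷ = -4 + 3.8·7 = 22.6; r = 27.6 − 22.6 = 5
h=8: ŷ = -4 + 3.8·8 = 26.4; r = 20.4 − 26.4 = -6
h=11: ŷ = -4 + 3.8·11 = 37.8; r = 38.8 − 37.8 = 1
h=13: ŷ = -4 + 3.8·13 = 45.4; r = 47.4 − 45.4 = 2
h=14: ŷ = -4 + 3.8·14 = 49.2; r = 53.2 − 49.2 = 4
h=16: ŷ = -4 + 3.8·16 = 56.8; r = 54.8 − 56.8 = -2
h=18: ŷ = -4 + 3.8·18 = 64.4; r = 62.4 − 64.4 = -2
Largest |r| is 6 at h = 8, residual -6.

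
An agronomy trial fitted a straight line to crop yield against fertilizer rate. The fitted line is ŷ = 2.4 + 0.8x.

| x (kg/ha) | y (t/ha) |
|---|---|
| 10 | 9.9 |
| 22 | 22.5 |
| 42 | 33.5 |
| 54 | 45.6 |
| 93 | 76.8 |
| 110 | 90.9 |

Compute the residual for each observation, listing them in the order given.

-0.5, 2.5, -2.5, 0, 0, 0.5

x=10: ŷ = 2.4 + 0.8·10 = 10.4; r = 9.9 − 10.4 = -0.5
x=22: ŷ = 2.4 + 0.8·22 = 20; r = 22.5 − 20 = 2.5
x=42: ŷ = 2.4 + 0.8·42 = 36; r = 33.5 − 36 = -2.5
x=54: ŷ = 2.4 + 0.8·54 = 45.6; r = 45.6 − 45.6 = 0
x=93: ŷ = 2.4 + 0.8·93 = 76.8; r = 76.8 − 76.8 = 0
x=110: ŷ = 2.4 + 0.8·110 = 90.4; r = 90.9 − 90.4 = 0.5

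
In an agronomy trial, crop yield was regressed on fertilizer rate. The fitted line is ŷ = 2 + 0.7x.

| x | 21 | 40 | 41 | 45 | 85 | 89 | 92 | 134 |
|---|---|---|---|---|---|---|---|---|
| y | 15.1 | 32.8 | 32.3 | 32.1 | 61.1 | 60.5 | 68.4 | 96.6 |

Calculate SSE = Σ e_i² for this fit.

x=21: ŷ = 2 + 0.7·21 = 16.7; e = 15.1 − 16.7 = -1.6
x=40: ŷ = 2 + 0.7·40 = 30; e = 32.8 − 30 = 2.8
x=41: ŷ = 2 + 0.7·41 = 30.7; e = 32.3 − 30.7 = 1.6
x=45: ŷ = 2 + 0.7·45 = 33.5; e = 32.1 − 33.5 = -1.4
x=85: ŷ = 2 + 0.7·85 = 61.5; e = 61.1 − 61.5 = -0.4
x=89: ŷ = 2 + 0.7·89 = 64.3; e = 60.5 − 64.3 = -3.8
x=92: ŷ = 2 + 0.7·92 = 66.4; e = 68.4 − 66.4 = 2
x=134: ŷ = 2 + 0.7·134 = 95.8; e = 96.6 − 95.8 = 0.8
SSE = 2.56 + 7.84 + 2.56 + 1.96 + 0.16 + 14.44 + 4 + 0.64 = 34.16

SSE = 34.16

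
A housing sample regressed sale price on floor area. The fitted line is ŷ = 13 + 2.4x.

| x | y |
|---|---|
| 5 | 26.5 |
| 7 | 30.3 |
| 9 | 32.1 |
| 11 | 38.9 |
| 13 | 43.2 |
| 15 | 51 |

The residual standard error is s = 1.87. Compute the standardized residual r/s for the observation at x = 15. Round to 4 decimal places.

1.0695

ŷ = 13 + 2.4·15 = 49
r = 51 − 49 = 2
r/s = 2 / 1.87 = 1.0695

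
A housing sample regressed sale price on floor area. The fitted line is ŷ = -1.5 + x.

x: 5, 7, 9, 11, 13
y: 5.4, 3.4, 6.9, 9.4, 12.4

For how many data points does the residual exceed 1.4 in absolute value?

2

x=5: ŷ = -1.5 + 5 = 3.5; r = 5.4 − 3.5 = 1.9
x=7: ŷ = -1.5 + 7 = 5.5; r = 3.4 − 5.5 = -2.1
x=9: ŷ = -1.5 + 9 = 7.5; r = 6.9 − 7.5 = -0.6
x=11: ŷ = -1.5 + 11 = 9.5; r = 9.4 − 9.5 = -0.1
x=13: ŷ = -1.5 + 13 = 11.5; r = 12.4 − 11.5 = 0.9
|r| > 1.4: x=5 (|r|=1.9), x=7 (|r|=2.1) → 2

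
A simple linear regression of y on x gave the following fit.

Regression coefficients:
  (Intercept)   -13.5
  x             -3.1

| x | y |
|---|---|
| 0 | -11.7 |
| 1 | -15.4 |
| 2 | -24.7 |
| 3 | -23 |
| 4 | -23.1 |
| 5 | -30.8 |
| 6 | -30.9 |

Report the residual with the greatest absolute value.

x=0: ŷ = -13.5 − 3.1·0 = -13.5; r = -11.7 − (-13.5) = 1.8
x=1: ŷ = -13.5 − 3.1·1 = -16.6; r = -15.4 − (-16.6) = 1.2
x=2: ŷ = -13.5 − 3.1·2 = -19.7; r = -24.7 − (-19.7) = -5
x=3: ŷ = -13.5 − 3.1·3 = -22.8; r = -23 − (-22.8) = -0.2
x=4: ŷ = -13.5 − 3.1·4 = -25.9; r = -23.1 − (-25.9) = 2.8
x=5: ŷ = -13.5 − 3.1·5 = -29; r = -30.8 − (-29) = -1.8
x=6: ŷ = -13.5 − 3.1·6 = -32.1; r = -30.9 − (-32.1) = 1.2
Largest |r| is 5 at x = 2, residual -5.

r = -5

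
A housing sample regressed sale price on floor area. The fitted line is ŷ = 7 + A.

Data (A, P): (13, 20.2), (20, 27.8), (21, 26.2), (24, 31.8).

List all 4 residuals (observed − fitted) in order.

A=13: ŷ = 7 + 13 = 20; e = 20.2 − 20 = 0.2
A=20: ŷ = 7 + 20 = 27; e = 27.8 − 27 = 0.8
A=21: ŷ = 7 + 21 = 28; e = 26.2 − 28 = -1.8
A=24: ŷ = 7 + 24 = 31; e = 31.8 − 31 = 0.8

0.2, 0.8, -1.8, 0.8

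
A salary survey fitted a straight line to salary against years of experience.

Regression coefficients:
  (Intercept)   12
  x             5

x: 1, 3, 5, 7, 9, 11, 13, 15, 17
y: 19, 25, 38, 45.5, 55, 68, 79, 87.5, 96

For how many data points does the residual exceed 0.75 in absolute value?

x=1: ŷ = 12 + 5·1 = 17; r = 19 − 17 = 2
x=3: ŷ = 12 + 5·3 = 27; r = 25 − 27 = -2
x=5: ŷ = 12 + 5·5 = 37; r = 38 − 37 = 1
x=7: ŷ = 12 + 5·7 = 47; r = 45.5 − 47 = -1.5
x=9: ŷ = 12 + 5·9 = 57; r = 55 − 57 = -2
x=11: ŷ = 12 + 5·11 = 67; r = 68 − 67 = 1
x=13: ŷ = 12 + 5·13 = 77; r = 79 − 77 = 2
x=15: ŷ = 12 + 5·15 = 87; r = 87.5 − 87 = 0.5
x=17: ŷ = 12 + 5·17 = 97; r = 96 − 97 = -1
|r| > 0.75: x=1 (|r|=2), x=3 (|r|=2), x=5 (|r|=1), x=7 (|r|=1.5), x=9 (|r|=2), x=11 (|r|=1), x=13 (|r|=2), x=17 (|r|=1) → 8

8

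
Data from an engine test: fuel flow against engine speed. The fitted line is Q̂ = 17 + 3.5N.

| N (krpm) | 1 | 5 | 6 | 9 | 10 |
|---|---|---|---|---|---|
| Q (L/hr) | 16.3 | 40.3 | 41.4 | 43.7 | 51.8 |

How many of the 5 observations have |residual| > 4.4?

2

N=1: Q̂ = 17 + 3.5·1 = 20.5; r = 16.3 − 20.5 = -4.2
N=5: Q̂ = 17 + 3.5·5 = 34.5; r = 40.3 − 34.5 = 5.8
N=6: Q̂ = 17 + 3.5·6 = 38; r = 41.4 − 38 = 3.4
N=9: Q̂ = 17 + 3.5·9 = 48.5; r = 43.7 − 48.5 = -4.8
N=10: Q̂ = 17 + 3.5·10 = 52; r = 51.8 − 52 = -0.2
|r| > 4.4: N=5 (|r|=5.8), N=9 (|r|=4.8) → 2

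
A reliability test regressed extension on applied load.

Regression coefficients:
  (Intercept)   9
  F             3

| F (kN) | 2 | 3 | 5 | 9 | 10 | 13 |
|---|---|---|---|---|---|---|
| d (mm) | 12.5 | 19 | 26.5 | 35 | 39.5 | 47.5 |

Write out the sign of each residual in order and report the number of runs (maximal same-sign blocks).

5 runs

F=2: ŷ = 9 + 3·2 = 15; e = 12.5 − 15 = -2.5
F=3: ŷ = 9 + 3·3 = 18; e = 19 − 18 = 1
F=5: ŷ = 9 + 3·5 = 24; e = 26.5 − 24 = 2.5
F=9: ŷ = 9 + 3·9 = 36; e = 35 − 36 = -1
F=10: ŷ = 9 + 3·10 = 39; e = 39.5 − 39 = 0.5
F=13: ŷ = 9 + 3·13 = 48; e = 47.5 − 48 = -0.5
Signs: − + + − + −
Runs: −×1, +×2, −×1, +×1, −×1 → 5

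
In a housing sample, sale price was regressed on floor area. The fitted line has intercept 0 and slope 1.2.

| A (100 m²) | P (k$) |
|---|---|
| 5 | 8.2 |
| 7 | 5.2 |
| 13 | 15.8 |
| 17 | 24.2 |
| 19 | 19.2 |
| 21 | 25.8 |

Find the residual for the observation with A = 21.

P̂ = 1.2·21 = 25.2
r = 25.8 − 25.2 = 0.6

r = 0.6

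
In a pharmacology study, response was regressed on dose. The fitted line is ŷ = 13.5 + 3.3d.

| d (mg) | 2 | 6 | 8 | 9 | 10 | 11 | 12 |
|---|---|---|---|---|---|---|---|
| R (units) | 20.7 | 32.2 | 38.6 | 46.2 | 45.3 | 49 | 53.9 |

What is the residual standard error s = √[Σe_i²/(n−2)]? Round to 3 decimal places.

d=2: ŷ = 13.5 + 3.3·2 = 20.1; e = 20.7 − 20.1 = 0.6
d=6: ŷ = 13.5 + 3.3·6 = 33.3; e = 32.2 − 33.3 = -1.1
d=8: ŷ = 13.5 + 3.3·8 = 39.9; e = 38.6 − 39.9 = -1.3
d=9: ŷ = 13.5 + 3.3·9 = 43.2; e = 46.2 − 43.2 = 3
d=10: ŷ = 13.5 + 3.3·10 = 46.5; e = 45.3 − 46.5 = -1.2
d=11: ŷ = 13.5 + 3.3·11 = 49.8; e = 49 − 49.8 = -0.8
d=12: ŷ = 13.5 + 3.3·12 = 53.1; e = 53.9 − 53.1 = 0.8
SSE = 0.36 + 1.21 + 1.69 + 9 + 1.44 + 0.64 + 0.64 = 14.98
s = √(14.98/5) = √2.996 ≈ 1.731

s = 1.731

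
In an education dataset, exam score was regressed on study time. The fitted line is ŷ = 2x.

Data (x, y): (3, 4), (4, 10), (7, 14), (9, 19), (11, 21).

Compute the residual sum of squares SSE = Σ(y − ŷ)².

SSE = 10

x=3: ŷ = 2·3 = 6; r = 4 − 6 = -2
x=4: ŷ = 2·4 = 8; r = 10 − 8 = 2
x=7: ŷ = 2·7 = 14; r = 14 − 14 = 0
x=9: ŷ = 2·9 = 18; r = 19 − 18 = 1
x=11: ŷ = 2·11 = 22; r = 21 − 22 = -1
SSE = 4 + 4 + 0 + 1 + 1 = 10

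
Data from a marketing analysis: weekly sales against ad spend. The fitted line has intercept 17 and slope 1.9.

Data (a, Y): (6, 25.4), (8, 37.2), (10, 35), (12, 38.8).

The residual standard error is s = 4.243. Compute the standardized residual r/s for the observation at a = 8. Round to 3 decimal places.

1.178

ŷ = 17 + 1.9·8 = 32.2
r = 37.2 − 32.2 = 5
r/s = 5 / 4.243 = 1.178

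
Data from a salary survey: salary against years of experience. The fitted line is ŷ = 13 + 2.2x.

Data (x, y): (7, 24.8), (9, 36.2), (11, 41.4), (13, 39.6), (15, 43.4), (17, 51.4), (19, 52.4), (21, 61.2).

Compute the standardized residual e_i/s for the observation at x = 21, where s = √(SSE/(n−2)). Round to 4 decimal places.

0.6139

x=7: ŷ = 13 + 2.2·7 = 28.4; e = 24.8 − 28.4 = -3.6
x=9: ŷ = 13 + 2.2·9 = 32.8; e = 36.2 − 32.8 = 3.4
x=11: ŷ = 13 + 2.2·11 = 37.2; e = 41.4 − 37.2 = 4.2
x=13: ŷ = 13 + 2.2·13 = 41.6; e = 39.6 − 41.6 = -2
x=15: ŷ = 13 + 2.2·15 = 46; e = 43.4 − 46 = -2.6
x=17: ŷ = 13 + 2.2·17 = 50.4; e = 51.4 − 50.4 = 1
x=19: ŷ = 13 + 2.2·19 = 54.8; e = 52.4 − 54.8 = -2.4
x=21: ŷ = 13 + 2.2·21 = 59.2; e = 61.2 − 59.2 = 2
SSE = 12.96 + 11.56 + 17.64 + 4 + 6.76 + 1 + 5.76 + 4 = 63.68
s = √(63.68/6) = 3.25781
e/s = 2 / 3.25781 = 0.6139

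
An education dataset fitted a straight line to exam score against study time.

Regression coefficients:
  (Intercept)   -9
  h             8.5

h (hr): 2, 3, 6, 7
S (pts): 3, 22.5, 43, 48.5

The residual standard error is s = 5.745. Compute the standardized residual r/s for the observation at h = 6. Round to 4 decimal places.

ŷ = -9 + 8.5·6 = 42
r = 43 − 42 = 1
r/s = 1 / 5.745 = 0.1741

0.1741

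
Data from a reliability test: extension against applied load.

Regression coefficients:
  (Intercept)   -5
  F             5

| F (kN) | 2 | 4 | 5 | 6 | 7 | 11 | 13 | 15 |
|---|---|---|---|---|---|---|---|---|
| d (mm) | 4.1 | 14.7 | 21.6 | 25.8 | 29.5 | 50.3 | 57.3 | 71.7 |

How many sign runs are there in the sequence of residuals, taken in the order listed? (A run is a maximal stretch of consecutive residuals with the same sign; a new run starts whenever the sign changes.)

F=2: ŷ = -5 + 5·2 = 5; e = 4.1 − 5 = -0.9
F=4: ŷ = -5 + 5·4 = 15; e = 14.7 − 15 = -0.3
F=5: ŷ = -5 + 5·5 = 20; e = 21.6 − 20 = 1.6
F=6: ŷ = -5 + 5·6 = 25; e = 25.8 − 25 = 0.8
F=7: ŷ = -5 + 5·7 = 30; e = 29.5 − 30 = -0.5
F=11: ŷ = -5 + 5·11 = 50; e = 50.3 − 50 = 0.3
F=13: ŷ = -5 + 5·13 = 60; e = 57.3 − 60 = -2.7
F=15: ŷ = -5 + 5·15 = 70; e = 71.7 − 70 = 1.7
Signs: − − + + − + − +
Runs: −×2, +×2, −×1, +×1, −×1, +×1 → 6

6 runs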